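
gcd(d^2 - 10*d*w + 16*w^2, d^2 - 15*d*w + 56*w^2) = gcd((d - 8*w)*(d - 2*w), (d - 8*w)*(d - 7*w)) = -d + 8*w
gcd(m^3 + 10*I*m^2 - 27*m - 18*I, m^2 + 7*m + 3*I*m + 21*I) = m + 3*I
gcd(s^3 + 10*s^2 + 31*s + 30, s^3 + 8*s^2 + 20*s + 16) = s + 2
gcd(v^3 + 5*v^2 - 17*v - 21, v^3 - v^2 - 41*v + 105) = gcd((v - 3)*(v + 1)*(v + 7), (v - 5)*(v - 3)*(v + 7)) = v^2 + 4*v - 21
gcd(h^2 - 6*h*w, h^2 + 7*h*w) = h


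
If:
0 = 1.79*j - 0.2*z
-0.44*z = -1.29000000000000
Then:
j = 0.33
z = 2.93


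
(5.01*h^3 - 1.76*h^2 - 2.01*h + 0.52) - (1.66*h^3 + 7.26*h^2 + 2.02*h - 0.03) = 3.35*h^3 - 9.02*h^2 - 4.03*h + 0.55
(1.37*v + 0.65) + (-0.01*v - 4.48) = 1.36*v - 3.83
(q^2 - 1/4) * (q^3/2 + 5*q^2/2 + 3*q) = q^5/2 + 5*q^4/2 + 23*q^3/8 - 5*q^2/8 - 3*q/4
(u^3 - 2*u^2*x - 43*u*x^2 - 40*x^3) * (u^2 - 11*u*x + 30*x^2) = u^5 - 13*u^4*x + 9*u^3*x^2 + 373*u^2*x^3 - 850*u*x^4 - 1200*x^5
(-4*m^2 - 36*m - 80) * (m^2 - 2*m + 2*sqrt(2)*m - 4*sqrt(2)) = -4*m^4 - 28*m^3 - 8*sqrt(2)*m^3 - 56*sqrt(2)*m^2 - 8*m^2 - 16*sqrt(2)*m + 160*m + 320*sqrt(2)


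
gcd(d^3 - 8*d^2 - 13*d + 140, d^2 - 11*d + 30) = d - 5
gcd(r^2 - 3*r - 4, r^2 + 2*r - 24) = r - 4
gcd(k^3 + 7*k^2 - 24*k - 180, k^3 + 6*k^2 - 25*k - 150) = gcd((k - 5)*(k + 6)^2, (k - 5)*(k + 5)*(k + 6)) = k^2 + k - 30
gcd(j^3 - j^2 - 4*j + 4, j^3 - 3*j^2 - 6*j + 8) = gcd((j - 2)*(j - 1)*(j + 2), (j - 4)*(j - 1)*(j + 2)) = j^2 + j - 2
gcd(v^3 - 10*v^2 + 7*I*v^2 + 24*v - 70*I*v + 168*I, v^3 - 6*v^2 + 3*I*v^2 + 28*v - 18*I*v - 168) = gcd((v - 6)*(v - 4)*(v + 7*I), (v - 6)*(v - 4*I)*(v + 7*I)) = v^2 + v*(-6 + 7*I) - 42*I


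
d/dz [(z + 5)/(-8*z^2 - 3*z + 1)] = (-8*z^2 - 3*z + (z + 5)*(16*z + 3) + 1)/(8*z^2 + 3*z - 1)^2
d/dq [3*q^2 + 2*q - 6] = 6*q + 2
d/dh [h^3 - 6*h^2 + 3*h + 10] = 3*h^2 - 12*h + 3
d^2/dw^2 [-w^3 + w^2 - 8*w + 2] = 2 - 6*w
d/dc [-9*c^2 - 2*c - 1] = -18*c - 2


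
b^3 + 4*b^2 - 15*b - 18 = (b - 3)*(b + 1)*(b + 6)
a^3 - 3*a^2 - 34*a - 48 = (a - 8)*(a + 2)*(a + 3)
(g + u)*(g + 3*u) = g^2 + 4*g*u + 3*u^2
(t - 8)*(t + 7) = t^2 - t - 56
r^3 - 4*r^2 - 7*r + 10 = (r - 5)*(r - 1)*(r + 2)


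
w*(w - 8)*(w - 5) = w^3 - 13*w^2 + 40*w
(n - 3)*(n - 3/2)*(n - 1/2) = n^3 - 5*n^2 + 27*n/4 - 9/4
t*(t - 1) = t^2 - t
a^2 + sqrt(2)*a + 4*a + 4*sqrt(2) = (a + 4)*(a + sqrt(2))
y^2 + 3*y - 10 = (y - 2)*(y + 5)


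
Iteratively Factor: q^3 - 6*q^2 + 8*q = (q)*(q^2 - 6*q + 8) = q*(q - 2)*(q - 4)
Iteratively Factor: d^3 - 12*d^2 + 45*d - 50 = (d - 5)*(d^2 - 7*d + 10) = (d - 5)^2*(d - 2)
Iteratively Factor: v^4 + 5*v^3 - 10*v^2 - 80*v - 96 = (v + 4)*(v^3 + v^2 - 14*v - 24) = (v + 2)*(v + 4)*(v^2 - v - 12) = (v + 2)*(v + 3)*(v + 4)*(v - 4)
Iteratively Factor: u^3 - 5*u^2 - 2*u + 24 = (u - 4)*(u^2 - u - 6) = (u - 4)*(u + 2)*(u - 3)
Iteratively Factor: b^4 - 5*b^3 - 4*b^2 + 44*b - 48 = (b - 4)*(b^3 - b^2 - 8*b + 12) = (b - 4)*(b - 2)*(b^2 + b - 6) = (b - 4)*(b - 2)*(b + 3)*(b - 2)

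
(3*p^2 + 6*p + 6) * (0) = 0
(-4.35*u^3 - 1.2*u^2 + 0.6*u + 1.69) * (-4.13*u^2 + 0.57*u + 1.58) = 17.9655*u^5 + 2.4765*u^4 - 10.035*u^3 - 8.5337*u^2 + 1.9113*u + 2.6702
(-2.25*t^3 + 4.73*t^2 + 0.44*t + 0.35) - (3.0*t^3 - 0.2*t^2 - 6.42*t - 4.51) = -5.25*t^3 + 4.93*t^2 + 6.86*t + 4.86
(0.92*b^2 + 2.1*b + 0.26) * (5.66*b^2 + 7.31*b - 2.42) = 5.2072*b^4 + 18.6112*b^3 + 14.5962*b^2 - 3.1814*b - 0.6292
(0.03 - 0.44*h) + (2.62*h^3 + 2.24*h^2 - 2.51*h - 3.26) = 2.62*h^3 + 2.24*h^2 - 2.95*h - 3.23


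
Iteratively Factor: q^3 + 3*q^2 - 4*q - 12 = (q + 3)*(q^2 - 4) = (q + 2)*(q + 3)*(q - 2)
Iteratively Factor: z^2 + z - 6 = (z + 3)*(z - 2)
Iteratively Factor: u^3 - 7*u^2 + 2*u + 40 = (u - 5)*(u^2 - 2*u - 8) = (u - 5)*(u - 4)*(u + 2)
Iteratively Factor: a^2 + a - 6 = (a + 3)*(a - 2)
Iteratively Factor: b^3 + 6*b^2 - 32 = (b + 4)*(b^2 + 2*b - 8) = (b - 2)*(b + 4)*(b + 4)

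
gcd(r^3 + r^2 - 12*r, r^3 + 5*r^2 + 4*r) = r^2 + 4*r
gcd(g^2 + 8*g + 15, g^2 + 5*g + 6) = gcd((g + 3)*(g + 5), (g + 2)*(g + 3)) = g + 3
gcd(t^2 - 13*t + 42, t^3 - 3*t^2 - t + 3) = 1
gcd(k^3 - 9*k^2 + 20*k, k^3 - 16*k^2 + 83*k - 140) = k^2 - 9*k + 20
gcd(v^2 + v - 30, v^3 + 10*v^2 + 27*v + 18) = v + 6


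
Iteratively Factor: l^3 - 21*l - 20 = (l - 5)*(l^2 + 5*l + 4) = (l - 5)*(l + 4)*(l + 1)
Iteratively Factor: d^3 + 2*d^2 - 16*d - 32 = (d + 2)*(d^2 - 16) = (d + 2)*(d + 4)*(d - 4)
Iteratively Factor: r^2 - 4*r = (r)*(r - 4)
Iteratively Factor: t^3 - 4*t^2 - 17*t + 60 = (t - 5)*(t^2 + t - 12) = (t - 5)*(t - 3)*(t + 4)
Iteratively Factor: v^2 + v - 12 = (v + 4)*(v - 3)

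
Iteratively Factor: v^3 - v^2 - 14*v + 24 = (v - 3)*(v^2 + 2*v - 8) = (v - 3)*(v + 4)*(v - 2)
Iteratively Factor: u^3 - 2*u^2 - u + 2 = (u + 1)*(u^2 - 3*u + 2) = (u - 2)*(u + 1)*(u - 1)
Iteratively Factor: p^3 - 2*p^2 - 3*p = (p - 3)*(p^2 + p) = p*(p - 3)*(p + 1)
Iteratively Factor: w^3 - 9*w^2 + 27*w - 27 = (w - 3)*(w^2 - 6*w + 9) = (w - 3)^2*(w - 3)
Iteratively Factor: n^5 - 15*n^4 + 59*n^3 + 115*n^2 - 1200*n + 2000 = (n - 5)*(n^4 - 10*n^3 + 9*n^2 + 160*n - 400) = (n - 5)*(n - 4)*(n^3 - 6*n^2 - 15*n + 100) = (n - 5)*(n - 4)*(n + 4)*(n^2 - 10*n + 25) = (n - 5)^2*(n - 4)*(n + 4)*(n - 5)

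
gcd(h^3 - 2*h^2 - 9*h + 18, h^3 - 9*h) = h^2 - 9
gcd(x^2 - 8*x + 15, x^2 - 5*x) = x - 5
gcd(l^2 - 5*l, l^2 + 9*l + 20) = 1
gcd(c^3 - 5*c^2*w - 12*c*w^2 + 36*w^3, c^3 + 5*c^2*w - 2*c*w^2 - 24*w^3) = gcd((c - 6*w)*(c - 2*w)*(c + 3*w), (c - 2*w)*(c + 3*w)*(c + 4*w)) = -c^2 - c*w + 6*w^2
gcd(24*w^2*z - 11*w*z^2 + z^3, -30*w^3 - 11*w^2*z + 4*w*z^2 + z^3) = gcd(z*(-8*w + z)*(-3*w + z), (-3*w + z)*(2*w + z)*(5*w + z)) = -3*w + z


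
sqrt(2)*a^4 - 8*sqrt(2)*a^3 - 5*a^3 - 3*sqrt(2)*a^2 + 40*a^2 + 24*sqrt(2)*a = a*(a - 8)*(a - 3*sqrt(2))*(sqrt(2)*a + 1)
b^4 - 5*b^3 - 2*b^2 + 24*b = b*(b - 4)*(b - 3)*(b + 2)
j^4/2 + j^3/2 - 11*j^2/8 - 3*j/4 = j*(j/2 + 1)*(j - 3/2)*(j + 1/2)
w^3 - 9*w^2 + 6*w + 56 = (w - 7)*(w - 4)*(w + 2)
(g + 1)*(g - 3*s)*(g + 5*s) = g^3 + 2*g^2*s + g^2 - 15*g*s^2 + 2*g*s - 15*s^2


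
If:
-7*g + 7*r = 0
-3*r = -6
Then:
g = 2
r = 2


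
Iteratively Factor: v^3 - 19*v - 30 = (v + 2)*(v^2 - 2*v - 15) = (v + 2)*(v + 3)*(v - 5)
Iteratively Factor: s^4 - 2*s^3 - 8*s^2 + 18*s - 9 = (s - 1)*(s^3 - s^2 - 9*s + 9) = (s - 3)*(s - 1)*(s^2 + 2*s - 3) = (s - 3)*(s - 1)^2*(s + 3)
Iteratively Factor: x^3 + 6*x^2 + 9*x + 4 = (x + 4)*(x^2 + 2*x + 1) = (x + 1)*(x + 4)*(x + 1)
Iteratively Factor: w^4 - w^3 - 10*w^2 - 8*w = (w - 4)*(w^3 + 3*w^2 + 2*w) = (w - 4)*(w + 1)*(w^2 + 2*w) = (w - 4)*(w + 1)*(w + 2)*(w)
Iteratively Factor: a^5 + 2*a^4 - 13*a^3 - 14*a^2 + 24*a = (a + 4)*(a^4 - 2*a^3 - 5*a^2 + 6*a) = a*(a + 4)*(a^3 - 2*a^2 - 5*a + 6) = a*(a - 1)*(a + 4)*(a^2 - a - 6) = a*(a - 1)*(a + 2)*(a + 4)*(a - 3)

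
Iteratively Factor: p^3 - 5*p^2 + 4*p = (p - 1)*(p^2 - 4*p) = p*(p - 1)*(p - 4)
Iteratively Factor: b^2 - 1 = (b + 1)*(b - 1)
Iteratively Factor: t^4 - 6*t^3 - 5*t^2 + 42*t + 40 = (t + 2)*(t^3 - 8*t^2 + 11*t + 20) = (t - 4)*(t + 2)*(t^2 - 4*t - 5) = (t - 5)*(t - 4)*(t + 2)*(t + 1)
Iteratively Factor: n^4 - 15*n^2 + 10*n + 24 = (n - 2)*(n^3 + 2*n^2 - 11*n - 12) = (n - 2)*(n + 4)*(n^2 - 2*n - 3) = (n - 3)*(n - 2)*(n + 4)*(n + 1)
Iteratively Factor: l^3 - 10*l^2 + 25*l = (l)*(l^2 - 10*l + 25) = l*(l - 5)*(l - 5)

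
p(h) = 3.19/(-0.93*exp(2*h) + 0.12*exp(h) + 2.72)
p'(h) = 3.19*(1.86*exp(2*h) - 0.12*exp(h))/(-0.93*exp(2*h) + 0.12*exp(h) + 2.72)^2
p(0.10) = 1.86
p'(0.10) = 2.32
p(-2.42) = 1.17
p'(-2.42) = 0.00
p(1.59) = -0.17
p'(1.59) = 0.39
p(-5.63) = 1.17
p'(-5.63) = -0.00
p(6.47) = -0.00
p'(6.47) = 0.00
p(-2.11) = 1.17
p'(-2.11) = 0.01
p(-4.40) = 1.17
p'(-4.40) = -0.00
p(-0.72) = 1.25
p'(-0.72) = 0.19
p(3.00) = -0.00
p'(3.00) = 0.02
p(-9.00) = 1.17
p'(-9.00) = 0.00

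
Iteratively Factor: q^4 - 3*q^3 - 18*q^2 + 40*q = (q - 2)*(q^3 - q^2 - 20*q) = q*(q - 2)*(q^2 - q - 20) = q*(q - 5)*(q - 2)*(q + 4)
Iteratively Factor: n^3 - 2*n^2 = (n - 2)*(n^2) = n*(n - 2)*(n)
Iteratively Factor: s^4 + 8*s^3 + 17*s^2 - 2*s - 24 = (s + 2)*(s^3 + 6*s^2 + 5*s - 12) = (s + 2)*(s + 3)*(s^2 + 3*s - 4) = (s - 1)*(s + 2)*(s + 3)*(s + 4)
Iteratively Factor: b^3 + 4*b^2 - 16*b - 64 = (b + 4)*(b^2 - 16) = (b - 4)*(b + 4)*(b + 4)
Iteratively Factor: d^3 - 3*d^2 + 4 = (d - 2)*(d^2 - d - 2) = (d - 2)^2*(d + 1)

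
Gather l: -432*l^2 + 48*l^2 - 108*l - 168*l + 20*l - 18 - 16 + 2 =-384*l^2 - 256*l - 32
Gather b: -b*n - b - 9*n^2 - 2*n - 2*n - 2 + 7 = b*(-n - 1) - 9*n^2 - 4*n + 5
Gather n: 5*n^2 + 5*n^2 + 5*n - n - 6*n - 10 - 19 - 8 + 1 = 10*n^2 - 2*n - 36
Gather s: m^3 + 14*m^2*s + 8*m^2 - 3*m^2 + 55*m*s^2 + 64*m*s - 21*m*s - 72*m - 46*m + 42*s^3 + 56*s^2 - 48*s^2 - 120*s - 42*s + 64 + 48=m^3 + 5*m^2 - 118*m + 42*s^3 + s^2*(55*m + 8) + s*(14*m^2 + 43*m - 162) + 112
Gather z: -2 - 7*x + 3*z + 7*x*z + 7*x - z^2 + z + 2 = -z^2 + z*(7*x + 4)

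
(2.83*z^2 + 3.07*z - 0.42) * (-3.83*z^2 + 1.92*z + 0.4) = -10.8389*z^4 - 6.3245*z^3 + 8.635*z^2 + 0.4216*z - 0.168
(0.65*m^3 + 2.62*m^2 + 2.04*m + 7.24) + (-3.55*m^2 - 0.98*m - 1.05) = 0.65*m^3 - 0.93*m^2 + 1.06*m + 6.19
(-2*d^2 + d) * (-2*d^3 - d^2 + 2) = 4*d^5 - d^3 - 4*d^2 + 2*d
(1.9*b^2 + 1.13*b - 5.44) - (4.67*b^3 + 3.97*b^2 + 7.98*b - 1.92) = -4.67*b^3 - 2.07*b^2 - 6.85*b - 3.52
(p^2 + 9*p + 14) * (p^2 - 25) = p^4 + 9*p^3 - 11*p^2 - 225*p - 350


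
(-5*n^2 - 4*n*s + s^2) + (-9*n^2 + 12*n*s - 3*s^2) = -14*n^2 + 8*n*s - 2*s^2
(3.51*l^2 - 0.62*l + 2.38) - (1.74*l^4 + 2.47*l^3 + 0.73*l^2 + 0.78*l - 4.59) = -1.74*l^4 - 2.47*l^3 + 2.78*l^2 - 1.4*l + 6.97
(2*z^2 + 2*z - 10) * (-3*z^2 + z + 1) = -6*z^4 - 4*z^3 + 34*z^2 - 8*z - 10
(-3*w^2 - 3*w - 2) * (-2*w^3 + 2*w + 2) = 6*w^5 + 6*w^4 - 2*w^3 - 12*w^2 - 10*w - 4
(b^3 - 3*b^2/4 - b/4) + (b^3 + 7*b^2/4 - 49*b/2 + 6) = 2*b^3 + b^2 - 99*b/4 + 6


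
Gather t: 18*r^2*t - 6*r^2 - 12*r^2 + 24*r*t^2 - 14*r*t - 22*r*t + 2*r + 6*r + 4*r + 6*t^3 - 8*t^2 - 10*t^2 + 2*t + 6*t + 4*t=-18*r^2 + 12*r + 6*t^3 + t^2*(24*r - 18) + t*(18*r^2 - 36*r + 12)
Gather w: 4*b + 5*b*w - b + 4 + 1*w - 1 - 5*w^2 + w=3*b - 5*w^2 + w*(5*b + 2) + 3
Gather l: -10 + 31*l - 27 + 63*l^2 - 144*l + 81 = 63*l^2 - 113*l + 44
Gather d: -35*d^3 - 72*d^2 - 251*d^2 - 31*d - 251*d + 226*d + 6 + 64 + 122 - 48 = -35*d^3 - 323*d^2 - 56*d + 144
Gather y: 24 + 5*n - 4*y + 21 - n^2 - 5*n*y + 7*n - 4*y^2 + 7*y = -n^2 + 12*n - 4*y^2 + y*(3 - 5*n) + 45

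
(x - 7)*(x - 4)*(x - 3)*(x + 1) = x^4 - 13*x^3 + 47*x^2 - 23*x - 84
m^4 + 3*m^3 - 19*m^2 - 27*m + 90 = (m - 3)*(m - 2)*(m + 3)*(m + 5)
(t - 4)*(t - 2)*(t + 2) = t^3 - 4*t^2 - 4*t + 16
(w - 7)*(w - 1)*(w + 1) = w^3 - 7*w^2 - w + 7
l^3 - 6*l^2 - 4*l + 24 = (l - 6)*(l - 2)*(l + 2)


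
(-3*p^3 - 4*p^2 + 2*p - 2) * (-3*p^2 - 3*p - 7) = 9*p^5 + 21*p^4 + 27*p^3 + 28*p^2 - 8*p + 14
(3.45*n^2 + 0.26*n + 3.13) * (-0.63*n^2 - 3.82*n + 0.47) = -2.1735*n^4 - 13.3428*n^3 - 1.3436*n^2 - 11.8344*n + 1.4711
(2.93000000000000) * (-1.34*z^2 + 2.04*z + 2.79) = -3.9262*z^2 + 5.9772*z + 8.1747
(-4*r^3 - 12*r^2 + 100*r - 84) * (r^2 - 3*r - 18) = -4*r^5 + 208*r^3 - 168*r^2 - 1548*r + 1512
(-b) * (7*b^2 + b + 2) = -7*b^3 - b^2 - 2*b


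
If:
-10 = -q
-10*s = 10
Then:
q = 10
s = -1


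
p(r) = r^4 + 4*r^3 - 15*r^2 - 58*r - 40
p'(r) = 4*r^3 + 12*r^2 - 30*r - 58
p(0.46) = -69.42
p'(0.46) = -68.87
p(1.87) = -162.53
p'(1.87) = -45.98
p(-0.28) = -25.02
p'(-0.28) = -48.75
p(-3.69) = -45.80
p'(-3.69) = 15.12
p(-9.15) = 3180.08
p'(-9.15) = -1843.07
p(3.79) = -51.19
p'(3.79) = 218.43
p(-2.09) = -1.74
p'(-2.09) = 20.60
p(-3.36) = -38.74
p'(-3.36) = 26.54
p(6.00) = 1232.00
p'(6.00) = 1058.00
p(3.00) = -160.00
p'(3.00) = 68.00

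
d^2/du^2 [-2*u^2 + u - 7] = -4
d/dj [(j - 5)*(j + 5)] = 2*j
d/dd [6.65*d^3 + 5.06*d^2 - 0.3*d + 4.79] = 19.95*d^2 + 10.12*d - 0.3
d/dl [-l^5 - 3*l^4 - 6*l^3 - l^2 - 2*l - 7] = -5*l^4 - 12*l^3 - 18*l^2 - 2*l - 2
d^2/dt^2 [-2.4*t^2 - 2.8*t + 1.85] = -4.80000000000000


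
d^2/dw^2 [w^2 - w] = 2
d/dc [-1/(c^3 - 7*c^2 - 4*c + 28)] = (3*c^2 - 14*c - 4)/(c^3 - 7*c^2 - 4*c + 28)^2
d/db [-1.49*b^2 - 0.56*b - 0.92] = -2.98*b - 0.56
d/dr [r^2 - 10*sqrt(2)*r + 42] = 2*r - 10*sqrt(2)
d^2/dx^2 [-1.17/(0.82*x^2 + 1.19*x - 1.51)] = (1.573416*x^2 + 2.283372*x - 1.17*(1.64*x + 1.19)*(3.28*x + 2.38) - 2.897388)/(0.82*x^2 + 1.19*x - 1.51)^3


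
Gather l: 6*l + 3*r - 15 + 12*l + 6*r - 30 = 18*l + 9*r - 45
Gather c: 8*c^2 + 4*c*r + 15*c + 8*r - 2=8*c^2 + c*(4*r + 15) + 8*r - 2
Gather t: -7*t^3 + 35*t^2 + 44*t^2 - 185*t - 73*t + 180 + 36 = -7*t^3 + 79*t^2 - 258*t + 216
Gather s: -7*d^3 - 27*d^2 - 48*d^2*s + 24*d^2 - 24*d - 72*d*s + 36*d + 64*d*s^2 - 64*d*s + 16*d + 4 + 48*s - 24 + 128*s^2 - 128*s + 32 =-7*d^3 - 3*d^2 + 28*d + s^2*(64*d + 128) + s*(-48*d^2 - 136*d - 80) + 12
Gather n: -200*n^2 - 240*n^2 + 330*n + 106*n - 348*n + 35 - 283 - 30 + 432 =-440*n^2 + 88*n + 154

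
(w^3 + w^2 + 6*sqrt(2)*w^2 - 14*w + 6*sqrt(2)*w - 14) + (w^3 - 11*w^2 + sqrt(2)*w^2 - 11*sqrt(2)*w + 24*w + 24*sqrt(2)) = 2*w^3 - 10*w^2 + 7*sqrt(2)*w^2 - 5*sqrt(2)*w + 10*w - 14 + 24*sqrt(2)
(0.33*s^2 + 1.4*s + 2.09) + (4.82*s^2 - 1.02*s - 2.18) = 5.15*s^2 + 0.38*s - 0.0900000000000003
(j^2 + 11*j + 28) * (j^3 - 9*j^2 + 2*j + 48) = j^5 + 2*j^4 - 69*j^3 - 182*j^2 + 584*j + 1344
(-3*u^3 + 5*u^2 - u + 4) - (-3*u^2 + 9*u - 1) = -3*u^3 + 8*u^2 - 10*u + 5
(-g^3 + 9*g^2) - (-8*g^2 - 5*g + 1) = -g^3 + 17*g^2 + 5*g - 1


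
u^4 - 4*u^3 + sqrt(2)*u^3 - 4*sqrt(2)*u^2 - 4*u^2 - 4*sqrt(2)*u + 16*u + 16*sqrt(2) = (u - 4)*(u - 2)*(u + 2)*(u + sqrt(2))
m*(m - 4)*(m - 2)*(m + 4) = m^4 - 2*m^3 - 16*m^2 + 32*m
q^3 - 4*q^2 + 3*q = q*(q - 3)*(q - 1)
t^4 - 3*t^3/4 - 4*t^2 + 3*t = t*(t - 2)*(t - 3/4)*(t + 2)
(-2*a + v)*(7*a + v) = -14*a^2 + 5*a*v + v^2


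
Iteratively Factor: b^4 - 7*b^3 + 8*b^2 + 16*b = (b)*(b^3 - 7*b^2 + 8*b + 16) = b*(b - 4)*(b^2 - 3*b - 4) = b*(b - 4)^2*(b + 1)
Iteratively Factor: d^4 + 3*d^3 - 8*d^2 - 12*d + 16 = (d - 2)*(d^3 + 5*d^2 + 2*d - 8) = (d - 2)*(d + 2)*(d^2 + 3*d - 4) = (d - 2)*(d - 1)*(d + 2)*(d + 4)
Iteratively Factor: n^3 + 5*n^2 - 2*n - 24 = (n + 4)*(n^2 + n - 6) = (n - 2)*(n + 4)*(n + 3)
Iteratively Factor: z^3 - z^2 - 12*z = (z)*(z^2 - z - 12) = z*(z - 4)*(z + 3)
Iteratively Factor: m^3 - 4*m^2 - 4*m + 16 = (m - 2)*(m^2 - 2*m - 8) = (m - 2)*(m + 2)*(m - 4)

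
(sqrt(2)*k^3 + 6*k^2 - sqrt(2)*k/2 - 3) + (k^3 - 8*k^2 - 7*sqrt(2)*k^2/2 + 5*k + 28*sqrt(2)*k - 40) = k^3 + sqrt(2)*k^3 - 7*sqrt(2)*k^2/2 - 2*k^2 + 5*k + 55*sqrt(2)*k/2 - 43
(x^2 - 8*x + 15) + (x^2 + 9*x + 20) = 2*x^2 + x + 35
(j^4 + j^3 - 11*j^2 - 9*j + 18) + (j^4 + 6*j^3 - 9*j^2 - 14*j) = 2*j^4 + 7*j^3 - 20*j^2 - 23*j + 18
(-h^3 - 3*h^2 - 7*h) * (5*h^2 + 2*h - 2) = -5*h^5 - 17*h^4 - 39*h^3 - 8*h^2 + 14*h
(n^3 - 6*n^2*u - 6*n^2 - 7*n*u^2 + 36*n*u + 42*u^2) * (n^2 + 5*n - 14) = n^5 - 6*n^4*u - n^4 - 7*n^3*u^2 + 6*n^3*u - 44*n^3 + 7*n^2*u^2 + 264*n^2*u + 84*n^2 + 308*n*u^2 - 504*n*u - 588*u^2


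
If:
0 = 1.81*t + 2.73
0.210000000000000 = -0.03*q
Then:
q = -7.00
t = -1.51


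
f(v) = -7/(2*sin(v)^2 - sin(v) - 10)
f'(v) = -7*(-4*sin(v)*cos(v) + cos(v))/(2*sin(v)^2 - sin(v) - 10)^2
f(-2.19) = 0.89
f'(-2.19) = 0.28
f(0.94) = 0.74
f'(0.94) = 0.10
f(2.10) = 0.75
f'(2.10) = -0.10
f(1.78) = 0.77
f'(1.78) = -0.05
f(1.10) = 0.75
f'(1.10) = 0.09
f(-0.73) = 0.83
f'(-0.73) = -0.27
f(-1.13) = 0.94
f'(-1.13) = -0.25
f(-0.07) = 0.71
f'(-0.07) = -0.09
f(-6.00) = 0.69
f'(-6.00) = 0.01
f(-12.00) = 0.70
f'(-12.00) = 0.07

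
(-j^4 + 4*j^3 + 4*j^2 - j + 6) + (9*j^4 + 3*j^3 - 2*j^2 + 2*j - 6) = 8*j^4 + 7*j^3 + 2*j^2 + j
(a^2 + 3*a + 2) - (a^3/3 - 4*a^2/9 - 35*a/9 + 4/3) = -a^3/3 + 13*a^2/9 + 62*a/9 + 2/3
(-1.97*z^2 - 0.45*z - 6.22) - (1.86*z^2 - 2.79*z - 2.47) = -3.83*z^2 + 2.34*z - 3.75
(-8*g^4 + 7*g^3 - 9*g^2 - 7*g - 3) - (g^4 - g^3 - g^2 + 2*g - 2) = -9*g^4 + 8*g^3 - 8*g^2 - 9*g - 1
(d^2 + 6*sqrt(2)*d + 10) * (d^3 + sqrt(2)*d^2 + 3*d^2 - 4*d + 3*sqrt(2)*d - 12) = d^5 + 3*d^4 + 7*sqrt(2)*d^4 + 18*d^3 + 21*sqrt(2)*d^3 - 14*sqrt(2)*d^2 + 54*d^2 - 42*sqrt(2)*d - 40*d - 120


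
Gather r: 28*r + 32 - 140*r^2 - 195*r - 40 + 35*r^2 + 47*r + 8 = -105*r^2 - 120*r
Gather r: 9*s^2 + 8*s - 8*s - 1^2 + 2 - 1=9*s^2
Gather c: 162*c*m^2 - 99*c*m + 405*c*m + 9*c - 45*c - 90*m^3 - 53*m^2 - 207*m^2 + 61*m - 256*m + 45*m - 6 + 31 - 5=c*(162*m^2 + 306*m - 36) - 90*m^3 - 260*m^2 - 150*m + 20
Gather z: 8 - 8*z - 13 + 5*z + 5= -3*z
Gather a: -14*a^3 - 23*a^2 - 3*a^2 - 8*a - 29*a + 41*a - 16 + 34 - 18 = -14*a^3 - 26*a^2 + 4*a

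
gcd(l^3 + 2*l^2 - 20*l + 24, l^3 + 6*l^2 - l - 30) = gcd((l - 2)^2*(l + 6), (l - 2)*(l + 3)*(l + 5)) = l - 2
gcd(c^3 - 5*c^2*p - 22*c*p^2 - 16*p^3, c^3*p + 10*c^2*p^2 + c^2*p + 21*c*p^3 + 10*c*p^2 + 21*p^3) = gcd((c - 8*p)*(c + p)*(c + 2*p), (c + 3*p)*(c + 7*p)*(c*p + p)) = 1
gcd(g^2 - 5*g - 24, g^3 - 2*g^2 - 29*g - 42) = g + 3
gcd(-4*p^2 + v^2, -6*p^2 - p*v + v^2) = 2*p + v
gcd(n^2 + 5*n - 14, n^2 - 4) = n - 2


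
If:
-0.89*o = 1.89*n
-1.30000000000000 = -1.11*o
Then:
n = -0.55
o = 1.17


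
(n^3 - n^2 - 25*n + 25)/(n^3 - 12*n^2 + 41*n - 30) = (n + 5)/(n - 6)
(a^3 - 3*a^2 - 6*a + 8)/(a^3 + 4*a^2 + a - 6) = (a - 4)/(a + 3)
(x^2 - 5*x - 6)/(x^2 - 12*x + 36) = (x + 1)/(x - 6)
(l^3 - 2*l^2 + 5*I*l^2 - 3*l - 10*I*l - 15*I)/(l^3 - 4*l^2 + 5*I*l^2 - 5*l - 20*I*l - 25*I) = (l - 3)/(l - 5)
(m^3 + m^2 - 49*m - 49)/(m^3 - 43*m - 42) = (m + 7)/(m + 6)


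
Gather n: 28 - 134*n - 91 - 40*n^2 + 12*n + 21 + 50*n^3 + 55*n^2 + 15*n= 50*n^3 + 15*n^2 - 107*n - 42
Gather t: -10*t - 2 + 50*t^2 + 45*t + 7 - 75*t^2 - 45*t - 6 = -25*t^2 - 10*t - 1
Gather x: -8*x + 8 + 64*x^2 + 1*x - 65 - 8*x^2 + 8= 56*x^2 - 7*x - 49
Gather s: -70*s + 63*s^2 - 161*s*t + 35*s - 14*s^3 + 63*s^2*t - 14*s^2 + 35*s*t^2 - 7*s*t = -14*s^3 + s^2*(63*t + 49) + s*(35*t^2 - 168*t - 35)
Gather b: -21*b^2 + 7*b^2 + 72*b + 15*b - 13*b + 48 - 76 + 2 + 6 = -14*b^2 + 74*b - 20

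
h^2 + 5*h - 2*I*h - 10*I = (h + 5)*(h - 2*I)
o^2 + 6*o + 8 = (o + 2)*(o + 4)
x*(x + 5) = x^2 + 5*x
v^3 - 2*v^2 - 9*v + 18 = (v - 3)*(v - 2)*(v + 3)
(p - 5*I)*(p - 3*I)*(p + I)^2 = p^4 - 6*I*p^3 - 22*I*p + 15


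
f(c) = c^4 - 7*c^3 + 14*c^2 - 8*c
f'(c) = 4*c^3 - 21*c^2 + 28*c - 8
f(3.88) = -2.52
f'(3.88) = 18.14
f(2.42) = -2.28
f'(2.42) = -6.53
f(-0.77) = 18.01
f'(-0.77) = -43.84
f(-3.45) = 623.35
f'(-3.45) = -518.81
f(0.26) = -1.25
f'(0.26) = -2.07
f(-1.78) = 108.11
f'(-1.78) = -146.94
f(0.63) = -1.08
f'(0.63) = 2.31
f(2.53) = -3.02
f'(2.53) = -6.80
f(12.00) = 10560.00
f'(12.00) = 4216.00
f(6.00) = 240.00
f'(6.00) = 268.00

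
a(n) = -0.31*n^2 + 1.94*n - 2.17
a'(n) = 1.94 - 0.62*n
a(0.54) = -1.21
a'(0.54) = 1.61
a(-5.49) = -22.16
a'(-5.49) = 5.34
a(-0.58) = -3.40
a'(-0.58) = 2.30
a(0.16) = -1.87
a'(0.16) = 1.84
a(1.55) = 0.09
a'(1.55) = 0.98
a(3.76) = 0.74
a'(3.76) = -0.39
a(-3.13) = -11.28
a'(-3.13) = 3.88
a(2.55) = 0.76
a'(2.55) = 0.36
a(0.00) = -2.17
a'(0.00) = 1.94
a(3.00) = 0.86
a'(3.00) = 0.08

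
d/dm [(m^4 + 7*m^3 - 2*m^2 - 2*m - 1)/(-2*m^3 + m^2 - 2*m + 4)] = (-2*m^6 + 2*m^5 - 3*m^4 - 20*m^3 + 84*m^2 - 14*m - 10)/(4*m^6 - 4*m^5 + 9*m^4 - 20*m^3 + 12*m^2 - 16*m + 16)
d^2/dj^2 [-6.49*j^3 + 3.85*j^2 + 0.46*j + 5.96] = 7.7 - 38.94*j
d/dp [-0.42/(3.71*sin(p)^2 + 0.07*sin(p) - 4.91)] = (3.1164*sin(p) + 0.0294)*cos(p)/(3.71*sin(p)^2 + 0.07*sin(p) - 4.91)^2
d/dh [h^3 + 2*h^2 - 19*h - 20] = 3*h^2 + 4*h - 19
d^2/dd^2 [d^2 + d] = 2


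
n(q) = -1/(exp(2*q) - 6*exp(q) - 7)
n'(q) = -(-2*exp(2*q) + 6*exp(q))/(exp(2*q) - 6*exp(q) - 7)^2 = 2*(exp(q) - 3)*exp(q)/(-exp(2*q) + 6*exp(q) + 7)^2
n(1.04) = 0.06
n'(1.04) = -0.00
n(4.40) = -0.00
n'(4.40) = 0.00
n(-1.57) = 0.12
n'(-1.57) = -0.02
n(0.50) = 0.07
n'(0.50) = -0.02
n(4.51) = -0.00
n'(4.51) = 0.00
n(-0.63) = 0.10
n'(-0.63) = -0.03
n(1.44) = 0.07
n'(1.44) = 0.05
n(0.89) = 0.06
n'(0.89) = -0.01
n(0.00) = 0.08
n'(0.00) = -0.03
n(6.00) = 0.00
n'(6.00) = 0.00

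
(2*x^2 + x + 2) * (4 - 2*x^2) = -4*x^4 - 2*x^3 + 4*x^2 + 4*x + 8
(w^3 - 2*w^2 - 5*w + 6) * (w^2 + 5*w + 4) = w^5 + 3*w^4 - 11*w^3 - 27*w^2 + 10*w + 24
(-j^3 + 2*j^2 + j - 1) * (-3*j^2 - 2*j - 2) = 3*j^5 - 4*j^4 - 5*j^3 - 3*j^2 + 2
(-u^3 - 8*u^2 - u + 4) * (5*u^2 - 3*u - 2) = -5*u^5 - 37*u^4 + 21*u^3 + 39*u^2 - 10*u - 8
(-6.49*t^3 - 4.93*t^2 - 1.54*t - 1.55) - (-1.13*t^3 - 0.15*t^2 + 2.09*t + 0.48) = -5.36*t^3 - 4.78*t^2 - 3.63*t - 2.03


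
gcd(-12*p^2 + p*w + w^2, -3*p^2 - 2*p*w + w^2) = 3*p - w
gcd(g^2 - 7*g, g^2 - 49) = g - 7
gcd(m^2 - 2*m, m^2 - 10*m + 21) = 1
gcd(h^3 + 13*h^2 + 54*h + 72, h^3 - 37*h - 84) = h^2 + 7*h + 12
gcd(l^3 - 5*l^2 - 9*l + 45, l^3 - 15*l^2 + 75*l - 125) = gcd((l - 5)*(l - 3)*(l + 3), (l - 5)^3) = l - 5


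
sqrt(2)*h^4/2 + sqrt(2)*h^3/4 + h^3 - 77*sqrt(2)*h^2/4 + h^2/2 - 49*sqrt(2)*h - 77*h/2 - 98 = (h - 7)*(h + 7/2)*(h + 4)*(sqrt(2)*h/2 + 1)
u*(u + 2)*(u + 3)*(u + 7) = u^4 + 12*u^3 + 41*u^2 + 42*u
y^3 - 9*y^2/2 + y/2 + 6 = (y - 4)*(y - 3/2)*(y + 1)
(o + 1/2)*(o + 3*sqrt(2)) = o^2 + o/2 + 3*sqrt(2)*o + 3*sqrt(2)/2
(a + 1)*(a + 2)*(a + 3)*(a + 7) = a^4 + 13*a^3 + 53*a^2 + 83*a + 42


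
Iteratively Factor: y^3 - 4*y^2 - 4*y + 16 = (y + 2)*(y^2 - 6*y + 8) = (y - 4)*(y + 2)*(y - 2)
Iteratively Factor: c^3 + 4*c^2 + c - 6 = (c + 2)*(c^2 + 2*c - 3) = (c + 2)*(c + 3)*(c - 1)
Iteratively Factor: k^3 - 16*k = (k - 4)*(k^2 + 4*k) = (k - 4)*(k + 4)*(k)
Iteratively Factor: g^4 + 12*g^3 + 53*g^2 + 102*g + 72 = (g + 2)*(g^3 + 10*g^2 + 33*g + 36) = (g + 2)*(g + 3)*(g^2 + 7*g + 12) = (g + 2)*(g + 3)^2*(g + 4)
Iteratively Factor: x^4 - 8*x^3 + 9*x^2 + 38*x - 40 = (x - 1)*(x^3 - 7*x^2 + 2*x + 40) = (x - 1)*(x + 2)*(x^2 - 9*x + 20) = (x - 4)*(x - 1)*(x + 2)*(x - 5)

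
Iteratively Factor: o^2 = (o)*(o)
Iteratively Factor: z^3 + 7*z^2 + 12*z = (z + 4)*(z^2 + 3*z) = (z + 3)*(z + 4)*(z)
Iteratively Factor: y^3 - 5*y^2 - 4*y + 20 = (y + 2)*(y^2 - 7*y + 10) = (y - 5)*(y + 2)*(y - 2)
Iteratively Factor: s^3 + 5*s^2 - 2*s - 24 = (s + 4)*(s^2 + s - 6) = (s + 3)*(s + 4)*(s - 2)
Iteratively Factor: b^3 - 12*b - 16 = (b + 2)*(b^2 - 2*b - 8) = (b - 4)*(b + 2)*(b + 2)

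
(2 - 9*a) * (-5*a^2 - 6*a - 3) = 45*a^3 + 44*a^2 + 15*a - 6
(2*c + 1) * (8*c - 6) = 16*c^2 - 4*c - 6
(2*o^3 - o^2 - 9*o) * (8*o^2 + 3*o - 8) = 16*o^5 - 2*o^4 - 91*o^3 - 19*o^2 + 72*o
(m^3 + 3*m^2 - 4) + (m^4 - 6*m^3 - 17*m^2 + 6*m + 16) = m^4 - 5*m^3 - 14*m^2 + 6*m + 12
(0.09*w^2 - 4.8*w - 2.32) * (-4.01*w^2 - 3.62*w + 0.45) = -0.3609*w^4 + 18.9222*w^3 + 26.7197*w^2 + 6.2384*w - 1.044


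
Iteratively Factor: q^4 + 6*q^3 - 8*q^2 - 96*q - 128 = (q + 4)*(q^3 + 2*q^2 - 16*q - 32) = (q + 2)*(q + 4)*(q^2 - 16) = (q + 2)*(q + 4)^2*(q - 4)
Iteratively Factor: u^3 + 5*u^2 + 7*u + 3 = (u + 3)*(u^2 + 2*u + 1) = (u + 1)*(u + 3)*(u + 1)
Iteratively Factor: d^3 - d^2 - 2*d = (d - 2)*(d^2 + d) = d*(d - 2)*(d + 1)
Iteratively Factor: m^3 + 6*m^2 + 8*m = (m)*(m^2 + 6*m + 8) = m*(m + 2)*(m + 4)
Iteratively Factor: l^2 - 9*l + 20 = (l - 4)*(l - 5)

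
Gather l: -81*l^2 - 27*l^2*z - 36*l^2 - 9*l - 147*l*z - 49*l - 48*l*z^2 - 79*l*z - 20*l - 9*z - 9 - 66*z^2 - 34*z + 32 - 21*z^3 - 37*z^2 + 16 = l^2*(-27*z - 117) + l*(-48*z^2 - 226*z - 78) - 21*z^3 - 103*z^2 - 43*z + 39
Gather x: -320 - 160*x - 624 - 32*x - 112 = -192*x - 1056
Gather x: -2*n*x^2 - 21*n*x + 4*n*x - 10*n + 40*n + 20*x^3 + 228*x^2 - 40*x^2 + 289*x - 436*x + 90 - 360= 30*n + 20*x^3 + x^2*(188 - 2*n) + x*(-17*n - 147) - 270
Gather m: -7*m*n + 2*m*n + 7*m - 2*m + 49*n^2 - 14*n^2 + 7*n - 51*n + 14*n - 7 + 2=m*(5 - 5*n) + 35*n^2 - 30*n - 5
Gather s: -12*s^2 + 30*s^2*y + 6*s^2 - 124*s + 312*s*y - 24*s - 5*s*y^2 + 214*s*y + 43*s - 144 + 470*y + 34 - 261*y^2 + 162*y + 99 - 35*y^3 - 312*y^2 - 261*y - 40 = s^2*(30*y - 6) + s*(-5*y^2 + 526*y - 105) - 35*y^3 - 573*y^2 + 371*y - 51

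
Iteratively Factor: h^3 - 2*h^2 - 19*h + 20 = (h - 1)*(h^2 - h - 20) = (h - 5)*(h - 1)*(h + 4)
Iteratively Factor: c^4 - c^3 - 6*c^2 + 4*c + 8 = (c + 2)*(c^3 - 3*c^2 + 4) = (c - 2)*(c + 2)*(c^2 - c - 2) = (c - 2)*(c + 1)*(c + 2)*(c - 2)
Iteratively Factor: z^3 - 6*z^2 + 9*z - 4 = (z - 1)*(z^2 - 5*z + 4) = (z - 1)^2*(z - 4)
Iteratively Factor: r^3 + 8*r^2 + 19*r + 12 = (r + 4)*(r^2 + 4*r + 3) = (r + 3)*(r + 4)*(r + 1)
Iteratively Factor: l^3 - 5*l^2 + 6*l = (l)*(l^2 - 5*l + 6) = l*(l - 3)*(l - 2)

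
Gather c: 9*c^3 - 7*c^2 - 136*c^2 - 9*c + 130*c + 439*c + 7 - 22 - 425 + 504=9*c^3 - 143*c^2 + 560*c + 64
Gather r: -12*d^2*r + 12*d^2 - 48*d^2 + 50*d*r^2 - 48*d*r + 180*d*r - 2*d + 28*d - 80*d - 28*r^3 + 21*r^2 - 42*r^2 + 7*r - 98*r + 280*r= -36*d^2 - 54*d - 28*r^3 + r^2*(50*d - 21) + r*(-12*d^2 + 132*d + 189)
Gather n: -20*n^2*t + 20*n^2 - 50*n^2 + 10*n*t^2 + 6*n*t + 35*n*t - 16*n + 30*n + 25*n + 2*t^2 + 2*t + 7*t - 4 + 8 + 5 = n^2*(-20*t - 30) + n*(10*t^2 + 41*t + 39) + 2*t^2 + 9*t + 9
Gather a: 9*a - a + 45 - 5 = 8*a + 40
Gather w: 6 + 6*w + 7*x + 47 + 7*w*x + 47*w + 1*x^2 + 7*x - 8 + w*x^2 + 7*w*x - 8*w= w*(x^2 + 14*x + 45) + x^2 + 14*x + 45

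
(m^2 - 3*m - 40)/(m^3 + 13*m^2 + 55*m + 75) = (m - 8)/(m^2 + 8*m + 15)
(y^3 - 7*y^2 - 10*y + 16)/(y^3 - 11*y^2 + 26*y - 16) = (y + 2)/(y - 2)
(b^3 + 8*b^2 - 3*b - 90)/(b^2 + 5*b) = b + 3 - 18/b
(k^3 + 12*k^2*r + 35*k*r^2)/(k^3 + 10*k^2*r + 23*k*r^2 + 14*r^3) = k*(k + 5*r)/(k^2 + 3*k*r + 2*r^2)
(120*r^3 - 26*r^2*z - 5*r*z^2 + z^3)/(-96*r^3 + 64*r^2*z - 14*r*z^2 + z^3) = (5*r + z)/(-4*r + z)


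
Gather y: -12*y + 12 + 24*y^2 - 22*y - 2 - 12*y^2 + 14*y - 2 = 12*y^2 - 20*y + 8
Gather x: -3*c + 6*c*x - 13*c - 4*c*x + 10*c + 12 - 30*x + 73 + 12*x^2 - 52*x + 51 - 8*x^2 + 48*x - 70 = -6*c + 4*x^2 + x*(2*c - 34) + 66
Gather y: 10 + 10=20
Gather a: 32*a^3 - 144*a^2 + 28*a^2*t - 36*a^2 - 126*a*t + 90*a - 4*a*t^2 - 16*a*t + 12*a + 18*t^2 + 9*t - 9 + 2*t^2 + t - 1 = 32*a^3 + a^2*(28*t - 180) + a*(-4*t^2 - 142*t + 102) + 20*t^2 + 10*t - 10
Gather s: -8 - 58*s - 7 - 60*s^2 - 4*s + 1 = -60*s^2 - 62*s - 14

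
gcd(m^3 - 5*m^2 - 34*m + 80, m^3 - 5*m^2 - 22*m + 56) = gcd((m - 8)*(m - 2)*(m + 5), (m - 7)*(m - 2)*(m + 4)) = m - 2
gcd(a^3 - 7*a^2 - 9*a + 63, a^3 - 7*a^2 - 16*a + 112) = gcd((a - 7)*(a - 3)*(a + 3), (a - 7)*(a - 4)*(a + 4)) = a - 7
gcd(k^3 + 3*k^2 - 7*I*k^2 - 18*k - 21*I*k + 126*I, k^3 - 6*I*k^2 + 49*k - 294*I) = k - 7*I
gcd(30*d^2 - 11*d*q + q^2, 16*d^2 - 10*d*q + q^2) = 1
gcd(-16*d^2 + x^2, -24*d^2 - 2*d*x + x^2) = 4*d + x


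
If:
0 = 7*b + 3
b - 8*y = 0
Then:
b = -3/7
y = -3/56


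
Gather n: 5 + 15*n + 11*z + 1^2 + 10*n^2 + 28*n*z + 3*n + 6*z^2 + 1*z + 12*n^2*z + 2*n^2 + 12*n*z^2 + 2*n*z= n^2*(12*z + 12) + n*(12*z^2 + 30*z + 18) + 6*z^2 + 12*z + 6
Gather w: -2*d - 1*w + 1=-2*d - w + 1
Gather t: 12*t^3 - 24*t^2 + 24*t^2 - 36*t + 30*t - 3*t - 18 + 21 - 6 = 12*t^3 - 9*t - 3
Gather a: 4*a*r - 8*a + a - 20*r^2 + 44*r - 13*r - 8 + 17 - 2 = a*(4*r - 7) - 20*r^2 + 31*r + 7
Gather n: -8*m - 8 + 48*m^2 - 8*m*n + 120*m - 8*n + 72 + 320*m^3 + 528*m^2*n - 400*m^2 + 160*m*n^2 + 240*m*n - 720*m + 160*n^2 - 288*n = 320*m^3 - 352*m^2 - 608*m + n^2*(160*m + 160) + n*(528*m^2 + 232*m - 296) + 64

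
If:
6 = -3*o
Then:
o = -2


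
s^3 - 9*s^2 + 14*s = s*(s - 7)*(s - 2)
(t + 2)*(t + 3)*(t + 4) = t^3 + 9*t^2 + 26*t + 24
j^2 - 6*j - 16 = (j - 8)*(j + 2)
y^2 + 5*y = y*(y + 5)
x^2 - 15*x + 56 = (x - 8)*(x - 7)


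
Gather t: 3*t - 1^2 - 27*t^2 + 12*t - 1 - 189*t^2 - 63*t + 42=-216*t^2 - 48*t + 40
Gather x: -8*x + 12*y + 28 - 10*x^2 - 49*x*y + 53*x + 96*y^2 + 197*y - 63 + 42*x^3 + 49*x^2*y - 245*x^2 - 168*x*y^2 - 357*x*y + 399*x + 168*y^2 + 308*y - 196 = 42*x^3 + x^2*(49*y - 255) + x*(-168*y^2 - 406*y + 444) + 264*y^2 + 517*y - 231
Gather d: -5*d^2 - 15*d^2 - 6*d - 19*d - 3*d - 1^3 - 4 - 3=-20*d^2 - 28*d - 8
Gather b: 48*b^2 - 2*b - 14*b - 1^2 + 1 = 48*b^2 - 16*b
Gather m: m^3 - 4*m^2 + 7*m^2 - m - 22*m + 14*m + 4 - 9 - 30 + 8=m^3 + 3*m^2 - 9*m - 27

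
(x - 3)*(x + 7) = x^2 + 4*x - 21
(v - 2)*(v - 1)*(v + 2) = v^3 - v^2 - 4*v + 4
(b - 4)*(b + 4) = b^2 - 16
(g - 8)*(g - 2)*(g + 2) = g^3 - 8*g^2 - 4*g + 32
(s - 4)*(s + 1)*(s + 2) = s^3 - s^2 - 10*s - 8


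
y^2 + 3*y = y*(y + 3)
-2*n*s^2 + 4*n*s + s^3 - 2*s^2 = s*(-2*n + s)*(s - 2)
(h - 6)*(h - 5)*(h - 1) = h^3 - 12*h^2 + 41*h - 30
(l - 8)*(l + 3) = l^2 - 5*l - 24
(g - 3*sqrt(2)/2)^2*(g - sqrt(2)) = g^3 - 4*sqrt(2)*g^2 + 21*g/2 - 9*sqrt(2)/2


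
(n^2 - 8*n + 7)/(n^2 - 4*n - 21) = (n - 1)/(n + 3)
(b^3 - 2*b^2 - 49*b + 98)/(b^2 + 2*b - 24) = (b^3 - 2*b^2 - 49*b + 98)/(b^2 + 2*b - 24)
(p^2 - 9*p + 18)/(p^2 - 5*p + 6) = (p - 6)/(p - 2)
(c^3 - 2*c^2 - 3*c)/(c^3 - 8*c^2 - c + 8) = c*(c - 3)/(c^2 - 9*c + 8)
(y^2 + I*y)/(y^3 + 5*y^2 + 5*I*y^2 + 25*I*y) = (y + I)/(y^2 + 5*y*(1 + I) + 25*I)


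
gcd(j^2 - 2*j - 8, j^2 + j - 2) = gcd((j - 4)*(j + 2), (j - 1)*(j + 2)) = j + 2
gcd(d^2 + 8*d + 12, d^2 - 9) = 1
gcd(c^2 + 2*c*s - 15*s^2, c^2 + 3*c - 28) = 1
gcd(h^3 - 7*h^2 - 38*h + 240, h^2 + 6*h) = h + 6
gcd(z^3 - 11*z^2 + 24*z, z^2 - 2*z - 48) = z - 8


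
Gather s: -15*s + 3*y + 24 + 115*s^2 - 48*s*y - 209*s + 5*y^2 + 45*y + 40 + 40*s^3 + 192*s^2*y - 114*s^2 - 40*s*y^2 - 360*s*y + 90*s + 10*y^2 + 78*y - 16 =40*s^3 + s^2*(192*y + 1) + s*(-40*y^2 - 408*y - 134) + 15*y^2 + 126*y + 48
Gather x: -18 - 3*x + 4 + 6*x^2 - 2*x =6*x^2 - 5*x - 14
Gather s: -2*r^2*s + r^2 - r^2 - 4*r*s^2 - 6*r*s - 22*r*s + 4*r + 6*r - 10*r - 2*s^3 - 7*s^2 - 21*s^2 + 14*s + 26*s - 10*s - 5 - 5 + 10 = -2*s^3 + s^2*(-4*r - 28) + s*(-2*r^2 - 28*r + 30)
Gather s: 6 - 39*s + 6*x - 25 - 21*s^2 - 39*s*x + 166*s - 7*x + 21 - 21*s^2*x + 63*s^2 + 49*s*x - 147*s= s^2*(42 - 21*x) + s*(10*x - 20) - x + 2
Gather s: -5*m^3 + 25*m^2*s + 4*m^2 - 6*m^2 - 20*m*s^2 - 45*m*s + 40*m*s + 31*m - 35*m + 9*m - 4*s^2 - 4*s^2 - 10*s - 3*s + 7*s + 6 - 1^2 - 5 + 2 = -5*m^3 - 2*m^2 + 5*m + s^2*(-20*m - 8) + s*(25*m^2 - 5*m - 6) + 2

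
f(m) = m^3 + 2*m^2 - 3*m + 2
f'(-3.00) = 12.00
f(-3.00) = 2.00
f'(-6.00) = 81.00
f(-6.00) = -124.00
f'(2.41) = 24.06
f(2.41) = 20.38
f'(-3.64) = 22.19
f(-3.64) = -8.81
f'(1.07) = 4.71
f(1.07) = 2.30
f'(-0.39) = -4.10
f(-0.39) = 3.41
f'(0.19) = -2.13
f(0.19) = 1.51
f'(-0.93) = -4.13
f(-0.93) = 5.72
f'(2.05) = 17.81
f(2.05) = 12.87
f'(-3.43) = 18.57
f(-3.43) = -4.53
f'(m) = 3*m^2 + 4*m - 3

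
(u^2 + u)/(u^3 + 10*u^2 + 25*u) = (u + 1)/(u^2 + 10*u + 25)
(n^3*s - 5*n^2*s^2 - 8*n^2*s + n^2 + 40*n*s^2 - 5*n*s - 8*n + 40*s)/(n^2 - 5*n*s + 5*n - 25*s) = (n^2*s - 8*n*s + n - 8)/(n + 5)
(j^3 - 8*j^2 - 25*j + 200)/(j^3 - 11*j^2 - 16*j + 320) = (j - 5)/(j - 8)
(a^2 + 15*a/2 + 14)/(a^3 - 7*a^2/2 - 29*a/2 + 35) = (a + 4)/(a^2 - 7*a + 10)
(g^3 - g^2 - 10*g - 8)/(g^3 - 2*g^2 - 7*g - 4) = (g + 2)/(g + 1)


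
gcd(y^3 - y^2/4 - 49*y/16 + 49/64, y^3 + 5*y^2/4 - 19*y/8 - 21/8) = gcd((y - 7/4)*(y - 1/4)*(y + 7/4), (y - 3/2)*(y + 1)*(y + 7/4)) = y + 7/4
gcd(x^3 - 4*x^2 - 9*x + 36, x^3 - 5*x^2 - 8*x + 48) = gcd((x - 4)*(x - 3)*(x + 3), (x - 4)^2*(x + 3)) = x^2 - x - 12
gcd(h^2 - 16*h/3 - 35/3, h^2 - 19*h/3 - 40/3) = h + 5/3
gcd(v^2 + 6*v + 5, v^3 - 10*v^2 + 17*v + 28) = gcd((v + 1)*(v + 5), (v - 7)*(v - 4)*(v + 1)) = v + 1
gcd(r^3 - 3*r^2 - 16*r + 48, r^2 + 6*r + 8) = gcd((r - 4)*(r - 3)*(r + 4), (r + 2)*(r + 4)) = r + 4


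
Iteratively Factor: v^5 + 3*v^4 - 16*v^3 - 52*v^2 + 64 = (v - 1)*(v^4 + 4*v^3 - 12*v^2 - 64*v - 64) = (v - 1)*(v + 4)*(v^3 - 12*v - 16) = (v - 4)*(v - 1)*(v + 4)*(v^2 + 4*v + 4) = (v - 4)*(v - 1)*(v + 2)*(v + 4)*(v + 2)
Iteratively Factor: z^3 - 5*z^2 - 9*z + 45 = (z - 5)*(z^2 - 9) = (z - 5)*(z + 3)*(z - 3)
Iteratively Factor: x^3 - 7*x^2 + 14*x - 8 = (x - 4)*(x^2 - 3*x + 2) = (x - 4)*(x - 1)*(x - 2)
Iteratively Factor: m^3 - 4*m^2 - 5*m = (m + 1)*(m^2 - 5*m) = m*(m + 1)*(m - 5)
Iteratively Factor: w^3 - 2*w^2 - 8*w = (w)*(w^2 - 2*w - 8) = w*(w - 4)*(w + 2)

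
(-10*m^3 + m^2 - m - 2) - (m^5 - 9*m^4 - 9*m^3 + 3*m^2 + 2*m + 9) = -m^5 + 9*m^4 - m^3 - 2*m^2 - 3*m - 11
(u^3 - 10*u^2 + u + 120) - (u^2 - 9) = u^3 - 11*u^2 + u + 129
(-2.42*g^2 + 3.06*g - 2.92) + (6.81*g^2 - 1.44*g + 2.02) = 4.39*g^2 + 1.62*g - 0.9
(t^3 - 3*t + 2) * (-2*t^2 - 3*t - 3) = -2*t^5 - 3*t^4 + 3*t^3 + 5*t^2 + 3*t - 6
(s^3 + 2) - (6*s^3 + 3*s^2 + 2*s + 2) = -5*s^3 - 3*s^2 - 2*s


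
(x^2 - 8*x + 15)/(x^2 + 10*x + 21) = (x^2 - 8*x + 15)/(x^2 + 10*x + 21)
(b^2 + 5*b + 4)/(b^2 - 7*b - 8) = (b + 4)/(b - 8)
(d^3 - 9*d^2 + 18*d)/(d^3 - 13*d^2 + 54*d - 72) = d/(d - 4)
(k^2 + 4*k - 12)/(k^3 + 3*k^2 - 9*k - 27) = (k^2 + 4*k - 12)/(k^3 + 3*k^2 - 9*k - 27)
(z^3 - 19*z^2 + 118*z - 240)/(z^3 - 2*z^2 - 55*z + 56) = (z^2 - 11*z + 30)/(z^2 + 6*z - 7)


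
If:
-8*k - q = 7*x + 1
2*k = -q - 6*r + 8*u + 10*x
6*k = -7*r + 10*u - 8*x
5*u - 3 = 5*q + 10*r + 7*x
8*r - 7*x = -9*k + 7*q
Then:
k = -8541/121133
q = -40856/121133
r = -27634/121133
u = -25834/121133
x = -1707/121133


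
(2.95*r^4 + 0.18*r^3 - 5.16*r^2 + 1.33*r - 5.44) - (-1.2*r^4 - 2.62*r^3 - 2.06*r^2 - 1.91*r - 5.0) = 4.15*r^4 + 2.8*r^3 - 3.1*r^2 + 3.24*r - 0.44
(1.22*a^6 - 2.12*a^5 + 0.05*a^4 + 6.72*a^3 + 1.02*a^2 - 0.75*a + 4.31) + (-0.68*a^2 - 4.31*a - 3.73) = 1.22*a^6 - 2.12*a^5 + 0.05*a^4 + 6.72*a^3 + 0.34*a^2 - 5.06*a + 0.58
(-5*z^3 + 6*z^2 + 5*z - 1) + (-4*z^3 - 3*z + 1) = -9*z^3 + 6*z^2 + 2*z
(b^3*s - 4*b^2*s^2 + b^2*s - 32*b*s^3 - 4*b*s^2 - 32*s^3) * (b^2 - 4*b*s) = b^5*s - 8*b^4*s^2 + b^4*s - 16*b^3*s^3 - 8*b^3*s^2 + 128*b^2*s^4 - 16*b^2*s^3 + 128*b*s^4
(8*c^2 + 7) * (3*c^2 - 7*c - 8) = 24*c^4 - 56*c^3 - 43*c^2 - 49*c - 56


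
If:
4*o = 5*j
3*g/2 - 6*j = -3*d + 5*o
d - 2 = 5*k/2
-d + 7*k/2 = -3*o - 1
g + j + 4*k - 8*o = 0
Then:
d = -81/7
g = 260/7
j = 12/7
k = -38/7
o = 15/7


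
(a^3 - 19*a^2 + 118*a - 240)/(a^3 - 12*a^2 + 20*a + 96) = (a - 5)/(a + 2)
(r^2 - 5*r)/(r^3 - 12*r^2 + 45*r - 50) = r/(r^2 - 7*r + 10)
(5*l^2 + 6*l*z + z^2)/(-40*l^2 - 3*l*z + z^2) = (l + z)/(-8*l + z)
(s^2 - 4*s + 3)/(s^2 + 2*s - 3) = (s - 3)/(s + 3)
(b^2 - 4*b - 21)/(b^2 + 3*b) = (b - 7)/b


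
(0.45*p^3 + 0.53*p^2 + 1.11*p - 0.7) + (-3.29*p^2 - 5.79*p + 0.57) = 0.45*p^3 - 2.76*p^2 - 4.68*p - 0.13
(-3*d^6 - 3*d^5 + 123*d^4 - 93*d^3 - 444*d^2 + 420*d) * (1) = -3*d^6 - 3*d^5 + 123*d^4 - 93*d^3 - 444*d^2 + 420*d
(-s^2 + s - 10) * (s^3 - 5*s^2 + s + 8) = -s^5 + 6*s^4 - 16*s^3 + 43*s^2 - 2*s - 80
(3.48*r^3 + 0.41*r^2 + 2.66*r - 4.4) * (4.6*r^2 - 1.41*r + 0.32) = 16.008*r^5 - 3.0208*r^4 + 12.7715*r^3 - 23.8594*r^2 + 7.0552*r - 1.408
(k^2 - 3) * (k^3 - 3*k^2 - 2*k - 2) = k^5 - 3*k^4 - 5*k^3 + 7*k^2 + 6*k + 6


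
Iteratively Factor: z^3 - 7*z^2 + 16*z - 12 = (z - 2)*(z^2 - 5*z + 6) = (z - 3)*(z - 2)*(z - 2)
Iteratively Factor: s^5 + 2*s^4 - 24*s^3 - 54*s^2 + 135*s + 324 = (s - 3)*(s^4 + 5*s^3 - 9*s^2 - 81*s - 108) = (s - 3)*(s + 3)*(s^3 + 2*s^2 - 15*s - 36) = (s - 4)*(s - 3)*(s + 3)*(s^2 + 6*s + 9) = (s - 4)*(s - 3)*(s + 3)^2*(s + 3)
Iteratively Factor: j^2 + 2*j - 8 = (j - 2)*(j + 4)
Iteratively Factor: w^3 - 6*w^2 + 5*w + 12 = (w - 4)*(w^2 - 2*w - 3) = (w - 4)*(w - 3)*(w + 1)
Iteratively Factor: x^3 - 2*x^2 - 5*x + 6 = (x - 1)*(x^2 - x - 6) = (x - 3)*(x - 1)*(x + 2)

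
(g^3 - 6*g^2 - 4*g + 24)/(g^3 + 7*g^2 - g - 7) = (g^3 - 6*g^2 - 4*g + 24)/(g^3 + 7*g^2 - g - 7)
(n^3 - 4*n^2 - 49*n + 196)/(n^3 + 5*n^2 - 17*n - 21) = (n^2 - 11*n + 28)/(n^2 - 2*n - 3)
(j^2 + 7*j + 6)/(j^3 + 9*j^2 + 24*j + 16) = (j + 6)/(j^2 + 8*j + 16)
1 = 1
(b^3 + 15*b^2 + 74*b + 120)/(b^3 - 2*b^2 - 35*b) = (b^2 + 10*b + 24)/(b*(b - 7))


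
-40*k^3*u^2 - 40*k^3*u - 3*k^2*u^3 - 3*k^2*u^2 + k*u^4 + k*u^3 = u*(-8*k + u)*(5*k + u)*(k*u + k)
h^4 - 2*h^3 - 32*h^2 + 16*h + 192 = (h - 6)*(h + 4)*(h - 2*sqrt(2))*(h + 2*sqrt(2))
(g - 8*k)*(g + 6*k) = g^2 - 2*g*k - 48*k^2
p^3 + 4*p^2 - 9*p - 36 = (p - 3)*(p + 3)*(p + 4)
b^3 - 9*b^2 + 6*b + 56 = (b - 7)*(b - 4)*(b + 2)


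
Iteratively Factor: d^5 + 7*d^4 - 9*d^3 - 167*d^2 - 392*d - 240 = (d + 3)*(d^4 + 4*d^3 - 21*d^2 - 104*d - 80) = (d + 3)*(d + 4)*(d^3 - 21*d - 20) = (d + 1)*(d + 3)*(d + 4)*(d^2 - d - 20) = (d + 1)*(d + 3)*(d + 4)^2*(d - 5)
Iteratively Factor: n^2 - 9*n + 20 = (n - 5)*(n - 4)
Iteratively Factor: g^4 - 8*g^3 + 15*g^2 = (g - 3)*(g^3 - 5*g^2) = g*(g - 3)*(g^2 - 5*g) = g*(g - 5)*(g - 3)*(g)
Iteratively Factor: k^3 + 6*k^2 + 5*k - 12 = (k - 1)*(k^2 + 7*k + 12) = (k - 1)*(k + 4)*(k + 3)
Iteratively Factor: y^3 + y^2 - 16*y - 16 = (y + 4)*(y^2 - 3*y - 4) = (y - 4)*(y + 4)*(y + 1)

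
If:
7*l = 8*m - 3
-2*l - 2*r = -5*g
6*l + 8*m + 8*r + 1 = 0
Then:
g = 2*r/13 - 8/65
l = -8*r/13 - 4/13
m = 11/104 - 7*r/13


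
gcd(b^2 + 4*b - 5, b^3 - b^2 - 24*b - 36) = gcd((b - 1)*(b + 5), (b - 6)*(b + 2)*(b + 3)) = 1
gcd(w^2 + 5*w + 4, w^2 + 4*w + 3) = w + 1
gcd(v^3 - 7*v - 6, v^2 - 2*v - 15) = 1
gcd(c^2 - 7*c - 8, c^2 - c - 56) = c - 8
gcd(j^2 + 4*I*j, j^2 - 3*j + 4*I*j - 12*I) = j + 4*I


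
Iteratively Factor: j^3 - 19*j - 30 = (j + 3)*(j^2 - 3*j - 10) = (j + 2)*(j + 3)*(j - 5)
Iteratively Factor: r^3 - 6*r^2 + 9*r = (r)*(r^2 - 6*r + 9) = r*(r - 3)*(r - 3)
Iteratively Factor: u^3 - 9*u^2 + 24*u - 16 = (u - 4)*(u^2 - 5*u + 4) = (u - 4)^2*(u - 1)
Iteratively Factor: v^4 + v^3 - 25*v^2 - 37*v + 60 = (v + 4)*(v^3 - 3*v^2 - 13*v + 15) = (v + 3)*(v + 4)*(v^2 - 6*v + 5) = (v - 5)*(v + 3)*(v + 4)*(v - 1)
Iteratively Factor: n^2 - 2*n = (n - 2)*(n)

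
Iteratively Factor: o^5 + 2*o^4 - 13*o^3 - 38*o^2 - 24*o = (o + 1)*(o^4 + o^3 - 14*o^2 - 24*o) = (o + 1)*(o + 3)*(o^3 - 2*o^2 - 8*o) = (o - 4)*(o + 1)*(o + 3)*(o^2 + 2*o) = o*(o - 4)*(o + 1)*(o + 3)*(o + 2)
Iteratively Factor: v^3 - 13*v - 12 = (v - 4)*(v^2 + 4*v + 3) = (v - 4)*(v + 1)*(v + 3)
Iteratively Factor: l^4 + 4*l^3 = (l)*(l^3 + 4*l^2) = l^2*(l^2 + 4*l) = l^3*(l + 4)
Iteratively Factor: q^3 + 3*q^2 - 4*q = (q)*(q^2 + 3*q - 4) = q*(q + 4)*(q - 1)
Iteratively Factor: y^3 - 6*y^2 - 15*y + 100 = (y - 5)*(y^2 - y - 20) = (y - 5)^2*(y + 4)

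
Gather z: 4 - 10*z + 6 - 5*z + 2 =12 - 15*z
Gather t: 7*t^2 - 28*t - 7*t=7*t^2 - 35*t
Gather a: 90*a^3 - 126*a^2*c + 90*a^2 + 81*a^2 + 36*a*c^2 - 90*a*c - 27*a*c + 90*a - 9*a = 90*a^3 + a^2*(171 - 126*c) + a*(36*c^2 - 117*c + 81)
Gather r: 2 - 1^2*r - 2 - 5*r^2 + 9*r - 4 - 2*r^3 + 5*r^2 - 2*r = -2*r^3 + 6*r - 4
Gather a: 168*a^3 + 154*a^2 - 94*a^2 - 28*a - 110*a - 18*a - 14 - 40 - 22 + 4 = 168*a^3 + 60*a^2 - 156*a - 72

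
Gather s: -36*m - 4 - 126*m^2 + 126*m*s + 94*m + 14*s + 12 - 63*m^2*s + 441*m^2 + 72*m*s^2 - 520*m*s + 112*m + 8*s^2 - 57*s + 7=315*m^2 + 170*m + s^2*(72*m + 8) + s*(-63*m^2 - 394*m - 43) + 15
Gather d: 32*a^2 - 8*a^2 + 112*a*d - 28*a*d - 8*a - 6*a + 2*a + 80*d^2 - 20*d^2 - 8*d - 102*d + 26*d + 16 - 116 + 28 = 24*a^2 - 12*a + 60*d^2 + d*(84*a - 84) - 72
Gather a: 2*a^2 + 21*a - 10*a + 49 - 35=2*a^2 + 11*a + 14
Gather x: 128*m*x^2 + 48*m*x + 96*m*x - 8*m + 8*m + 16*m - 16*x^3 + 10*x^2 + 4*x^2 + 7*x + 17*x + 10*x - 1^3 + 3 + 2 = 16*m - 16*x^3 + x^2*(128*m + 14) + x*(144*m + 34) + 4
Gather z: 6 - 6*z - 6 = -6*z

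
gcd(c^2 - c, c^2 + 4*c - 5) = c - 1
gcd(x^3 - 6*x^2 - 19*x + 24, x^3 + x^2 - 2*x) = x - 1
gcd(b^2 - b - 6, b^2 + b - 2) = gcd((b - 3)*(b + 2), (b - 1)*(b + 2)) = b + 2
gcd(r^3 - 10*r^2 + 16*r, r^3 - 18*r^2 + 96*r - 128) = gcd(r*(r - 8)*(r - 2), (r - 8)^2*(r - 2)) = r^2 - 10*r + 16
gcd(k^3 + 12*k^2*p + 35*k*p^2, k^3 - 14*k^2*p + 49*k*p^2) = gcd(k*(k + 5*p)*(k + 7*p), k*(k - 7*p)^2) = k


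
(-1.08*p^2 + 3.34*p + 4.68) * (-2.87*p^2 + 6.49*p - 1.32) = 3.0996*p^4 - 16.595*p^3 + 9.6706*p^2 + 25.9644*p - 6.1776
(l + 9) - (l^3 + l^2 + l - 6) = -l^3 - l^2 + 15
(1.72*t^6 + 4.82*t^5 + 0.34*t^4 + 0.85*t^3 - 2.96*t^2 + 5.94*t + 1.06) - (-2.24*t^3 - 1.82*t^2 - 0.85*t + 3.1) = 1.72*t^6 + 4.82*t^5 + 0.34*t^4 + 3.09*t^3 - 1.14*t^2 + 6.79*t - 2.04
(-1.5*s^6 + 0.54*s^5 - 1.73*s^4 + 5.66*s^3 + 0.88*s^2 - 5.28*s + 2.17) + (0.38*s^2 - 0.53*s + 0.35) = -1.5*s^6 + 0.54*s^5 - 1.73*s^4 + 5.66*s^3 + 1.26*s^2 - 5.81*s + 2.52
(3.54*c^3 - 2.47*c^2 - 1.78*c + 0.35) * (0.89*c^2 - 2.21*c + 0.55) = 3.1506*c^5 - 10.0217*c^4 + 5.8215*c^3 + 2.8868*c^2 - 1.7525*c + 0.1925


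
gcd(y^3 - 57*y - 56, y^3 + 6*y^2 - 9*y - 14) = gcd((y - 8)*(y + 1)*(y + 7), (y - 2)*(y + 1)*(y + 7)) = y^2 + 8*y + 7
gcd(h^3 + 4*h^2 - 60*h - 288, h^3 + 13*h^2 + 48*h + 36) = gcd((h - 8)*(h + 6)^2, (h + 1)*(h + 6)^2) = h^2 + 12*h + 36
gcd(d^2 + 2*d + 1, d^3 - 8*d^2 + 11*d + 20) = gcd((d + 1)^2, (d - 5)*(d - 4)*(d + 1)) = d + 1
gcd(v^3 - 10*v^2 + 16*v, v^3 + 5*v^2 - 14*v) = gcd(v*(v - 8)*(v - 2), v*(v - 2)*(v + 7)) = v^2 - 2*v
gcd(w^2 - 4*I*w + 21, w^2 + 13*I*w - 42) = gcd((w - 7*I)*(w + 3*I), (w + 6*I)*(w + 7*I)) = 1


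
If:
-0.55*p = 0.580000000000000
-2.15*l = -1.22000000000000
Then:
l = 0.57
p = -1.05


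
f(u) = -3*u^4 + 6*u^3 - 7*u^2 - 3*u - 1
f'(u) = -12*u^3 + 18*u^2 - 14*u - 3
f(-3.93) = -1177.15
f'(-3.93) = 1058.41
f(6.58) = -4238.21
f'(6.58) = -2734.47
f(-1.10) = -18.55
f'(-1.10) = 50.15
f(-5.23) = -3279.66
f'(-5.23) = 2279.24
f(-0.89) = -9.99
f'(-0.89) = 32.18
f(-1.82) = -87.81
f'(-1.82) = 154.45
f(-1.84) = -90.94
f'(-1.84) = 158.45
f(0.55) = -4.04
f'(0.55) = -7.25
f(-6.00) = -5419.00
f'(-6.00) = 3321.00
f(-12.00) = -73549.00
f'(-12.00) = 23493.00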